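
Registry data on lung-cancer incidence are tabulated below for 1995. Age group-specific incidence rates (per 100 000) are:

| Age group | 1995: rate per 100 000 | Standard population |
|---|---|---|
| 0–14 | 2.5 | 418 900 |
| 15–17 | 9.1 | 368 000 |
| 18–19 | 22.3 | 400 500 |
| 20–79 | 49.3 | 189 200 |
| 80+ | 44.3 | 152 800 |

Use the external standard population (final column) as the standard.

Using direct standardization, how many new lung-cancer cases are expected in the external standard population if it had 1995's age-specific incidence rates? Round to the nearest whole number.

Expected new lung-cancer cases = Σ (standard pop × age-specific rate ÷ 100 000)
= 418 900×2.5/100 000 + 368 000×9.1/100 000 + 400 500×22.3/100 000 + 189 200×49.3/100 000 + 152 800×44.3/100 000
= 10.47 + 33.49 + 89.31 + 93.28 + 67.69 = 294.24.

294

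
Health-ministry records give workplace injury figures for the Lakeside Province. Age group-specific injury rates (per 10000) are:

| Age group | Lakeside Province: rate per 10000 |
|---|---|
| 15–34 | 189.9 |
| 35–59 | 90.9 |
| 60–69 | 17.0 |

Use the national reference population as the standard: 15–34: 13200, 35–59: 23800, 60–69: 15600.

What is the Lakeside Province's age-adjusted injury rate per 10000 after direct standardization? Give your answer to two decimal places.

93.83

Standard total = 52600; weights = 0.2510, 0.4525, 0.2966.
Standardized rate: 0.2510×189.9 + 0.4525×90.9 + 0.2966×17.0 = 93.8270 per 10000.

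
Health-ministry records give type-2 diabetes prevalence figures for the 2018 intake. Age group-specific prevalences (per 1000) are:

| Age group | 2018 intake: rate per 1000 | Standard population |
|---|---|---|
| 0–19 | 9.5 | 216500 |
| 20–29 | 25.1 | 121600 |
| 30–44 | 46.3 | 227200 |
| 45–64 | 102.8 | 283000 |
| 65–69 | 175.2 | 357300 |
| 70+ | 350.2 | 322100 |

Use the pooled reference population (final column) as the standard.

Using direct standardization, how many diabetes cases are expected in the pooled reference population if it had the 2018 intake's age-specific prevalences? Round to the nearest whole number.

Expected diabetes cases = Σ (standard pop × age-specific rate ÷ 1000)
= 216500×9.5/1000 + 121600×25.1/1000 + 227200×46.3/1000 + 283000×102.8/1000 + 357300×175.2/1000 + 322100×350.2/1000
= 2056.75 + 3052.16 + 10519.36 + 29092.40 + 62598.96 + 112799.42 = 220119.05.

220119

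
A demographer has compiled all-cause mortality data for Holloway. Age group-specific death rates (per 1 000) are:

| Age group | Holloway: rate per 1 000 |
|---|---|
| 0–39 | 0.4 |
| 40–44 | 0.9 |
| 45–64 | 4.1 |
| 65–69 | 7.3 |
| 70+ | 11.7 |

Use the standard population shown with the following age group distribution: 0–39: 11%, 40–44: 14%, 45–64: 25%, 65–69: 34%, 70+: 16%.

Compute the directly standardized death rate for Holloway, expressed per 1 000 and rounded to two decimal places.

Standard weights: 0.11, 0.14, 0.25, 0.34, 0.16.
Standardized rate: 0.1100×0.4 + 0.1400×0.9 + 0.2500×4.1 + 0.3400×7.3 + 0.1600×11.7 = 5.5490 per 1 000.

5.55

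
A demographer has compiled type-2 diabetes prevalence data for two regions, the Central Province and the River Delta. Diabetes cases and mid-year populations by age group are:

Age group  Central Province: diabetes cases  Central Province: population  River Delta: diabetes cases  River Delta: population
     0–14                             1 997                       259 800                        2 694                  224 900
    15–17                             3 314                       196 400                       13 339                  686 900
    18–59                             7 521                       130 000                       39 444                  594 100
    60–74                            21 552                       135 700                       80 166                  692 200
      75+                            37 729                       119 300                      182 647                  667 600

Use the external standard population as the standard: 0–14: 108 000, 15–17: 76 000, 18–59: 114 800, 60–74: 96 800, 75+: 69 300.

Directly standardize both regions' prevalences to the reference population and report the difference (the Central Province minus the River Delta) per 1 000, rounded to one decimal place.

Age-specific rates per 1 000 for the Central Province: 7.687, 16.874, 57.854, 158.821, 316.253.
For the River Delta: 11.979, 19.419, 66.393, 115.813, 273.587.
Standard total = 464 900; weights = 0.2323, 0.1635, 0.2469, 0.2082, 0.1491.
The Central Province: 0.2323×7.687 + 0.1635×16.874 + 0.2469×57.854 + 0.2082×158.821 + 0.1491×316.253 = 99.0415 per 1 000.
The River Delta: 0.2323×11.979 + 0.1635×19.419 + 0.2469×66.393 + 0.2082×115.813 + 0.1491×273.587 = 87.2484 per 1 000.
Difference = 99.0415 − 87.2484 = 11.7931.

11.8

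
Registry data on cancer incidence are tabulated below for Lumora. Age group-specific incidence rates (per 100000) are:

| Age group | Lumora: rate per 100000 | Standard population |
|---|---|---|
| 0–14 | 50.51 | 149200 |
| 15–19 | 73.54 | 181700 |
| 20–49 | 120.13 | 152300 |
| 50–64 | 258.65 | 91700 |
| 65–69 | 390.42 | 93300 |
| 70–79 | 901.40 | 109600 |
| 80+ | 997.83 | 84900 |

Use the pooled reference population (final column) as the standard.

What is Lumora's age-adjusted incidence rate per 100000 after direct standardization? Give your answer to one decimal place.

327.9

Standard total = 862700; weights = 0.1729, 0.2106, 0.1765, 0.1063, 0.1081, 0.1270, 0.0984.
Standardized rate: 0.1729×50.51 + 0.2106×73.54 + 0.1765×120.13 + 0.1063×258.65 + 0.1081×390.42 + 0.1270×901.40 + 0.0984×997.83 = 327.8633 per 100000.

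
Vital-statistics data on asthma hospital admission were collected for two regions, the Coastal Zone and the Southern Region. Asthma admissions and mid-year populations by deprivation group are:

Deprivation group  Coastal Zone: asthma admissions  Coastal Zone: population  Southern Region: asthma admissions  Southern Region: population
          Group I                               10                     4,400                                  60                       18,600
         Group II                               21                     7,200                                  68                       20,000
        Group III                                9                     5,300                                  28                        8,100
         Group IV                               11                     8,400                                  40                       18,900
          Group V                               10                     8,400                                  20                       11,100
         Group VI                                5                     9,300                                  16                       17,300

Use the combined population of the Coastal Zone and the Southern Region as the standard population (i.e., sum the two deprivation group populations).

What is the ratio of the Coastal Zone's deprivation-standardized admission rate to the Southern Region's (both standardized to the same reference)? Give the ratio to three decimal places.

Deprivation-specific rates per 10,000 for the Coastal Zone: 22.73, 29.17, 16.98, 13.10, 11.90, 5.38.
For the Southern Region: 32.26, 34.00, 34.57, 21.16, 18.02, 9.25.
Combined standard total = 137,000; weights = 0.1679, 0.1985, 0.0978, 0.1993, 0.1423, 0.1942.
The Coastal Zone: 0.1679×22.73 + 0.1985×29.17 + 0.0978×16.98 + 0.1993×13.10 + 0.1423×11.90 + 0.1942×5.38 = 16.6150 per 10,000.
The Southern Region: 0.1679×32.26 + 0.1985×34.00 + 0.0978×34.57 + 0.1993×21.16 + 0.1423×18.02 + 0.1942×9.25 = 24.1247 per 10,000.
Ratio = 16.6150 ÷ 24.1247 = 0.68871.

0.689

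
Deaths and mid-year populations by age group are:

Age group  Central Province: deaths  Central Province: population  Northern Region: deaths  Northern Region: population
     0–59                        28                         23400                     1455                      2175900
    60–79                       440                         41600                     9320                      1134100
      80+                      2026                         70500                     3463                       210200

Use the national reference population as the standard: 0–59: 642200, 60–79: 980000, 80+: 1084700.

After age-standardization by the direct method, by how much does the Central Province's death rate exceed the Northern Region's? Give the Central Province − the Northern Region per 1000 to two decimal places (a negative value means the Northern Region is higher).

Age-specific rates per 1000 for the Central Province: 1.197, 10.577, 28.738.
For the Northern Region: 0.669, 8.218, 16.475.
Standard total = 2706900; weights = 0.2372, 0.3620, 0.4007.
The Central Province: 0.2372×1.197 + 0.3620×10.577 + 0.4007×28.738 = 15.6288 per 1000.
The Northern Region: 0.2372×0.669 + 0.3620×8.218 + 0.4007×16.475 = 9.7356 per 1000.
Difference = 15.6288 − 9.7356 = 5.8932.

5.89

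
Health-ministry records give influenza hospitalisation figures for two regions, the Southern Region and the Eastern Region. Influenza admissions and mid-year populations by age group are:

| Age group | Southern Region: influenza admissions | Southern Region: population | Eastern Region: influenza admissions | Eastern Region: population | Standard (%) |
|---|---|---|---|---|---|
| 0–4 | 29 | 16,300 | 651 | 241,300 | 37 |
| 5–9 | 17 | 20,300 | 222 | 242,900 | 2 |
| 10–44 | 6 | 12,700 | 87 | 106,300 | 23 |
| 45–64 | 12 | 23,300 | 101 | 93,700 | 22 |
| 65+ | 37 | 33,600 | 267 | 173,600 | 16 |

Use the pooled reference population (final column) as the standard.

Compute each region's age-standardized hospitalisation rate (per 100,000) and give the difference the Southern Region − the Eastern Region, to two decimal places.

-61.48

Age-specific rates per 100,000 for the Southern Region: 177.91, 83.74, 47.24, 51.50, 110.12.
For the Eastern Region: 269.79, 91.40, 81.84, 107.79, 153.80.
Standard weights: 0.37, 0.02, 0.23, 0.22, 0.16.
The Southern Region: 0.3700×177.91 + 0.0200×83.74 + 0.2300×47.24 + 0.2200×51.50 + 0.1600×110.12 = 107.3188 per 100,000.
The Eastern Region: 0.3700×269.79 + 0.0200×91.40 + 0.2300×81.84 + 0.2200×107.79 + 0.1600×153.80 = 168.7961 per 100,000.
Difference = 107.3188 − 168.7961 = -61.4773.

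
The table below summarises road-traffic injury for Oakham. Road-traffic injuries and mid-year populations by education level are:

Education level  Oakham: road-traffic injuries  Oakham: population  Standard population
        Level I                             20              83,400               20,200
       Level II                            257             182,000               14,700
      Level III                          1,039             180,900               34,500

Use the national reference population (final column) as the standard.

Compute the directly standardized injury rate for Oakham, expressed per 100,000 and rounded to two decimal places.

322.41

Education-specific rates per 100,000 for Oakham: 23.98, 141.21, 574.35.
Standard total = 69,400; weights = 0.2911, 0.2118, 0.4971.
Standardized rate: 0.2911×23.98 + 0.2118×141.21 + 0.4971×574.35 = 322.4103 per 100,000.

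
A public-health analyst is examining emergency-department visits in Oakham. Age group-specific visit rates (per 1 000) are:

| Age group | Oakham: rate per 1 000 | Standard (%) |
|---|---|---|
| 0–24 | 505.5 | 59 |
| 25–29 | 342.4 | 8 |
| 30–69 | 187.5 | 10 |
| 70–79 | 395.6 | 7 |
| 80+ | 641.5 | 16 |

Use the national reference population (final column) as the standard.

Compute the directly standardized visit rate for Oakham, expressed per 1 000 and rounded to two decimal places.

474.72

Standard weights: 0.59, 0.08, 0.10, 0.07, 0.16.
Standardized rate: 0.5900×505.5 + 0.0800×342.4 + 0.1000×187.5 + 0.0700×395.6 + 0.1600×641.5 = 474.7190 per 1 000.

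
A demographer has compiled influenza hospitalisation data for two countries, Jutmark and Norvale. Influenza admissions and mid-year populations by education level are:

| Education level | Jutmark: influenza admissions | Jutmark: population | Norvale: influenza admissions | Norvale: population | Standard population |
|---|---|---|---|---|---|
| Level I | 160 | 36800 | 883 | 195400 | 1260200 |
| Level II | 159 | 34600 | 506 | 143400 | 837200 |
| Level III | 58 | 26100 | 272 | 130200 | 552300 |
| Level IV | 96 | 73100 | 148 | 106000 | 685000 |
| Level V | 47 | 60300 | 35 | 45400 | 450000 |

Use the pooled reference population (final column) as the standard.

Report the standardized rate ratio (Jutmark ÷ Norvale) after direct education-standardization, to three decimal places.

Education-specific rates per 100000 for Jutmark: 434.78, 459.54, 222.22, 131.33, 77.94.
For Norvale: 451.89, 352.86, 208.91, 139.62, 77.09.
Standard total = 3784700; weights = 0.3330, 0.2212, 0.1459, 0.1810, 0.1189.
Jutmark: 0.3330×434.78 + 0.2212×459.54 + 0.1459×222.22 + 0.1810×131.33 + 0.1189×77.94 = 311.8886 per 100000.
Norvale: 0.3330×451.89 + 0.2212×352.86 + 0.1459×208.91 + 0.1810×139.62 + 0.1189×77.09 = 293.4456 per 100000.
Ratio = 311.8886 ÷ 293.4456 = 1.06285.

1.063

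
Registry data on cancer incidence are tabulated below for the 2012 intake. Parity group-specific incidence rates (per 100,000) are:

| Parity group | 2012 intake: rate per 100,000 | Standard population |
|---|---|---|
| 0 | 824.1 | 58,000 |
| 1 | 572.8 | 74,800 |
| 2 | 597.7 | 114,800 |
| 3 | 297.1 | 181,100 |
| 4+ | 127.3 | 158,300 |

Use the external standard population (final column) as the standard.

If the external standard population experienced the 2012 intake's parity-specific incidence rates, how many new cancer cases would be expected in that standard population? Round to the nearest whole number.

2332

Expected new cancer cases = Σ (standard pop × parity-specific rate ÷ 100,000)
= 58,000×824.1/100,000 + 74,800×572.8/100,000 + 114,800×597.7/100,000 + 181,100×297.1/100,000 + 158,300×127.3/100,000
= 477.98 + 428.45 + 686.16 + 538.05 + 201.52 = 2332.16.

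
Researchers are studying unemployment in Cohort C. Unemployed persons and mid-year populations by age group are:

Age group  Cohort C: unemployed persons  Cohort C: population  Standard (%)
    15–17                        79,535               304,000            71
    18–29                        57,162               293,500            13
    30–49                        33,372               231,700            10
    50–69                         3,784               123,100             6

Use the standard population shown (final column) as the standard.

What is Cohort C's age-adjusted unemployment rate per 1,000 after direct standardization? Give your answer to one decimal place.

Age-specific rates per 1,000 for Cohort C: 261.628, 194.760, 144.031, 30.739.
Standard weights: 0.71, 0.13, 0.10, 0.06.
Standardized rate: 0.7100×261.628 + 0.1300×194.760 + 0.1000×144.031 + 0.0600×30.739 = 227.3223 per 1,000.

227.3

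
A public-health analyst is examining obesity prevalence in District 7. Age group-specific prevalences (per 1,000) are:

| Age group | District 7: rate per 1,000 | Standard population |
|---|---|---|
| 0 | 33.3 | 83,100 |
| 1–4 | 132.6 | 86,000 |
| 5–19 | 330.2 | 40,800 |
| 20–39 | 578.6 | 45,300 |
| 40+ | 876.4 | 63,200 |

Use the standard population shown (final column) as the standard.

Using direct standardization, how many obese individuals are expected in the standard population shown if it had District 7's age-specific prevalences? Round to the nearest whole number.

109242

Expected obese individuals = Σ (standard pop × age-specific rate ÷ 1,000)
= 83,100×33.3/1,000 + 86,000×132.6/1,000 + 40,800×330.2/1,000 + 45,300×578.6/1,000 + 63,200×876.4/1,000
= 2767.23 + 11403.60 + 13472.16 + 26210.58 + 55388.48 = 109242.05.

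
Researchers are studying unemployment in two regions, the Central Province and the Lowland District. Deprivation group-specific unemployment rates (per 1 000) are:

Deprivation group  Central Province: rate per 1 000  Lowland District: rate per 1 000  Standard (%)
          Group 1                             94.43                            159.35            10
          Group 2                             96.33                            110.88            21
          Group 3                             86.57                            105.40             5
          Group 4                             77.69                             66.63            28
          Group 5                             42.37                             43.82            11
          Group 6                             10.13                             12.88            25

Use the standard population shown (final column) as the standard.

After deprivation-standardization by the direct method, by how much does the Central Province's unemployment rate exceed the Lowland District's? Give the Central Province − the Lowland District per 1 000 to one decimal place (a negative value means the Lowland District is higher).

-8.2

Standard weights: 0.10, 0.21, 0.05, 0.28, 0.11, 0.25.
The Central Province: 0.1000×94.43 + 0.2100×96.33 + 0.0500×86.57 + 0.2800×77.69 + 0.1100×42.37 + 0.2500×10.13 = 62.9472 per 1 000.
The Lowland District: 0.1000×159.35 + 0.2100×110.88 + 0.0500×105.40 + 0.2800×66.63 + 0.1100×43.82 + 0.2500×12.88 = 71.1864 per 1 000.
Difference = 62.9472 − 71.1864 = -8.2392.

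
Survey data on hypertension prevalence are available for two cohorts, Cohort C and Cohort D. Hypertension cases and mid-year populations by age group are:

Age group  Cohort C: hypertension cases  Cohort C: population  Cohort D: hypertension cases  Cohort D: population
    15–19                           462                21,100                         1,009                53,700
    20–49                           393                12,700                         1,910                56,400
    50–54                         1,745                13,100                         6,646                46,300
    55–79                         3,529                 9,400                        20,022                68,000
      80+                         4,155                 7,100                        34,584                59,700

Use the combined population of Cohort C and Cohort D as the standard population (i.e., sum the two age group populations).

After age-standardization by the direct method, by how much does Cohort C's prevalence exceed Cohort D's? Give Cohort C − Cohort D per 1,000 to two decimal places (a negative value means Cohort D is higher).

Age-specific rates per 1,000 for Cohort C: 21.896, 30.945, 133.206, 375.426, 585.211.
For Cohort D: 18.790, 33.865, 143.542, 294.441, 579.296.
Combined standard total = 347,500; weights = 0.2153, 0.1988, 0.1709, 0.2227, 0.1922.
Cohort C: 0.2153×21.896 + 0.1988×30.945 + 0.1709×133.206 + 0.2227×375.426 + 0.1922×585.211 = 229.7513 per 1,000.
Cohort D: 0.2153×18.790 + 0.1988×33.865 + 0.1709×143.542 + 0.2227×294.441 + 0.1922×579.296 = 212.2553 per 1,000.
Difference = 229.7513 − 212.2553 = 17.4961.

17.50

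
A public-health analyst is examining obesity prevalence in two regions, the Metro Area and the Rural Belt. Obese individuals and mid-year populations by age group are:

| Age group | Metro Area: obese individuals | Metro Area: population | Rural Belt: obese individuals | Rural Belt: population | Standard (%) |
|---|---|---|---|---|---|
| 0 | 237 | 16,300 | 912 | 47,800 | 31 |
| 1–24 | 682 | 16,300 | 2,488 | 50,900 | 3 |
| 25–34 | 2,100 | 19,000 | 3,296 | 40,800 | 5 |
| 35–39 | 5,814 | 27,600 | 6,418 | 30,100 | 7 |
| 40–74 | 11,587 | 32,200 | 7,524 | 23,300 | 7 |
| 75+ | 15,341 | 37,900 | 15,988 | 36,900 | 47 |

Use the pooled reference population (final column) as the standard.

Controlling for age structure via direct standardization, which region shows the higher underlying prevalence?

Rural Belt

Age-specific rates per 1,000 for the Metro Area: 14.540, 41.840, 110.526, 210.652, 359.845, 404.776.
For the Rural Belt: 19.079, 48.880, 80.784, 213.223, 322.918, 433.279.
Standard weights: 0.31, 0.03, 0.05, 0.07, 0.07, 0.47.
The Metro Area: 0.3100×14.540 + 0.0300×41.840 + 0.0500×110.526 + 0.0700×210.652 + 0.0700×359.845 + 0.4700×404.776 = 241.4683 per 1,000.
The Rural Belt: 0.3100×19.079 + 0.0300×48.880 + 0.0500×80.784 + 0.0700×213.223 + 0.0700×322.918 + 0.4700×433.279 = 252.5913 per 1,000.
The crude rates (239.52 vs 159.38) would put the Metro Area higher, but that reflects its age composition; once standardized to a common age structure, the Rural Belt has the higher underlying rate.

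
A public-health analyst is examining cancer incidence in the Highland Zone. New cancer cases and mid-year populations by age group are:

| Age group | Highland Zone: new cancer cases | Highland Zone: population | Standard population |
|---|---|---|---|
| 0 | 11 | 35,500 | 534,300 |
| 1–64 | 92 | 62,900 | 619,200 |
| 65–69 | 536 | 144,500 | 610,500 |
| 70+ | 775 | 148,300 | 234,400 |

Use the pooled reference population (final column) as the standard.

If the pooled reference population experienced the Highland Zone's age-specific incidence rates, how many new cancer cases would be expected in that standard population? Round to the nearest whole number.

Age-specific rates per 100,000 for the Highland Zone: 30.99, 146.26, 370.93, 522.59.
Expected new cancer cases = Σ (standard pop × age-specific rate ÷ 100,000)
= 534,300×30.99/100,000 + 619,200×146.26/100,000 + 610,500×370.93/100,000 + 234,400×522.59/100,000
= 165.56 + 905.67 + 2264.55 + 1224.95 = 4560.73.

4561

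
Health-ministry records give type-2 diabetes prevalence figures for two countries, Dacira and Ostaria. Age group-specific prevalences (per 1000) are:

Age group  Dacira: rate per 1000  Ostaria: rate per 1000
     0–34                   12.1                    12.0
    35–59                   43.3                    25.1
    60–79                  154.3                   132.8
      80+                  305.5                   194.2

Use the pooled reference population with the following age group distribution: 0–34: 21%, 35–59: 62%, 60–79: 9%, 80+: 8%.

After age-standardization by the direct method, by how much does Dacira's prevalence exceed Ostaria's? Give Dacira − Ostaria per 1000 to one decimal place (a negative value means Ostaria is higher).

Standard weights: 0.21, 0.62, 0.09, 0.08.
Dacira: 0.2100×12.1 + 0.6200×43.3 + 0.0900×154.3 + 0.0800×305.5 = 67.7140 per 1000.
Ostaria: 0.2100×12.0 + 0.6200×25.1 + 0.0900×132.8 + 0.0800×194.2 = 45.5700 per 1000.
Difference = 67.7140 − 45.5700 = 22.1440.

22.1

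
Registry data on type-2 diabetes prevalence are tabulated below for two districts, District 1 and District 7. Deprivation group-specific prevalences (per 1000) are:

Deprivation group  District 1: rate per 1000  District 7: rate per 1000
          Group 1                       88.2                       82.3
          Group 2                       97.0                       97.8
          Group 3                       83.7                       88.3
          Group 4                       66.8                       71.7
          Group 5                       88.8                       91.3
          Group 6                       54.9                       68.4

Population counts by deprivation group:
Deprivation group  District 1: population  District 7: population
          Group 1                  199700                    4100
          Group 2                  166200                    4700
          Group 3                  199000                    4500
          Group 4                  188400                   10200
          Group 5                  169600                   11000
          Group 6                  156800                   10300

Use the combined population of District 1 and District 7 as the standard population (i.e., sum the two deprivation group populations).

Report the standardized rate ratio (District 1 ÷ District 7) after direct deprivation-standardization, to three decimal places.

Combined standard total = 1124500; weights = 0.1812, 0.1520, 0.1810, 0.1766, 0.1606, 0.1486.
District 1: 0.1812×88.2 + 0.1520×97.0 + 0.1810×83.7 + 0.1766×66.8 + 0.1606×88.8 + 0.1486×54.9 = 80.0916 per 1000.
District 7: 0.1812×82.3 + 0.1520×97.8 + 0.1810×88.3 + 0.1766×71.7 + 0.1606×91.3 + 0.1486×68.4 = 83.2493 per 1000.
Ratio = 80.0916 ÷ 83.2493 = 0.96207.

0.962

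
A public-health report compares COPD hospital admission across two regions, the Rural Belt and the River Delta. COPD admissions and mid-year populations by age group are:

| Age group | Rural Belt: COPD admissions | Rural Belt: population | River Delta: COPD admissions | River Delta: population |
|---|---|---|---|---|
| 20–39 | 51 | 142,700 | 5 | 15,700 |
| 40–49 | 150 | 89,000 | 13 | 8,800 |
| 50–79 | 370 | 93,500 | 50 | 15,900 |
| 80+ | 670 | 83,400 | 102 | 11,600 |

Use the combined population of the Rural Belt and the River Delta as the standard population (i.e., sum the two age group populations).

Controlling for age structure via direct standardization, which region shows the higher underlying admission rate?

Rural Belt

Age-specific rates per 10,000 for the Rural Belt: 3.57, 16.85, 39.57, 80.34.
For the River Delta: 3.18, 14.77, 31.45, 87.93.
Combined standard total = 460,600; weights = 0.3439, 0.2123, 0.2375, 0.2063.
The Rural Belt: 0.3439×3.57 + 0.2123×16.85 + 0.2375×39.57 + 0.2063×80.34 = 30.7762 per 10,000.
The River Delta: 0.3439×3.18 + 0.2123×14.77 + 0.2375×31.45 + 0.2063×87.93 = 29.8370 per 10,000.
The crude rates (30.37 vs 32.69) would put the River Delta higher, but that reflects its age composition; once standardized to a common age structure, the Rural Belt has the higher underlying rate.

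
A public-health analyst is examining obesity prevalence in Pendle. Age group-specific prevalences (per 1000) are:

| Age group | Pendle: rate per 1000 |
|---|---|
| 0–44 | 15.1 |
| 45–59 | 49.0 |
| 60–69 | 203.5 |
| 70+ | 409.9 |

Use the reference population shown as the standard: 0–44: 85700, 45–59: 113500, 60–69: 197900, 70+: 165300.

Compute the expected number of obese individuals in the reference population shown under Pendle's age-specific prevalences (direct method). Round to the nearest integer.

Expected obese individuals = Σ (standard pop × age-specific rate ÷ 1000)
= 85700×15.1/1000 + 113500×49.0/1000 + 197900×203.5/1000 + 165300×409.9/1000
= 1294.07 + 5561.50 + 40272.65 + 67756.47 = 114884.69.

114885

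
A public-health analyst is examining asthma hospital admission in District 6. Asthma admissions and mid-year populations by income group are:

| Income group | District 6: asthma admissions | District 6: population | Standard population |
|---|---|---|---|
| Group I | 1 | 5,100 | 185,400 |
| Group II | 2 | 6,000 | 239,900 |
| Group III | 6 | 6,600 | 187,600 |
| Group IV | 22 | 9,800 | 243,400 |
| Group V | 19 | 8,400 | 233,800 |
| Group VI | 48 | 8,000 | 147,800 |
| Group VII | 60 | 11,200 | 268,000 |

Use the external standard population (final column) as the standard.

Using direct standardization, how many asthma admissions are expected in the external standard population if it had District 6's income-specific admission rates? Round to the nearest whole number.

Income-specific rates per 10,000 for District 6: 1.96, 3.33, 9.09, 22.45, 22.62, 60.00, 53.57.
Expected asthma admissions = Σ (standard pop × income-specific rate ÷ 10,000)
= 185,400×1.96/10,000 + 239,900×3.33/10,000 + 187,600×9.09/10,000 + 243,400×22.45/10,000 + 233,800×22.62/10,000 + 147,800×60.00/10,000 + 268,000×53.57/10,000
= 36.35 + 79.97 + 170.55 + 546.41 + 528.83 + 886.80 + 1435.71 = 3684.62.

3685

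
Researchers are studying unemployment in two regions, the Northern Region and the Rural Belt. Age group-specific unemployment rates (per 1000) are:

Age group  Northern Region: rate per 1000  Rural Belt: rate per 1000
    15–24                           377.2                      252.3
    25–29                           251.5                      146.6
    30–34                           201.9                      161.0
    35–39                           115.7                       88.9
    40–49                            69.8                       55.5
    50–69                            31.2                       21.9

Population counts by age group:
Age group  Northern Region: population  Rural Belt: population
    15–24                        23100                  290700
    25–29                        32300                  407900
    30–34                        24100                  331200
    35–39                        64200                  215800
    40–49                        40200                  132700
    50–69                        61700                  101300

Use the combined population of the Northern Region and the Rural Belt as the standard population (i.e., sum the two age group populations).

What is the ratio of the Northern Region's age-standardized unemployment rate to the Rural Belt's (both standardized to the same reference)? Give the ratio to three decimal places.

Combined standard total = 1725200; weights = 0.1819, 0.2552, 0.2059, 0.1623, 0.1002, 0.0945.
The Northern Region: 0.1819×377.2 + 0.2552×251.5 + 0.2059×201.9 + 0.1623×115.7 + 0.1002×69.8 + 0.0945×31.2 = 203.0841 per 1000.
The Rural Belt: 0.1819×252.3 + 0.2552×146.6 + 0.2059×161.0 + 0.1623×88.9 + 0.1002×55.5 + 0.0945×21.9 = 138.5150 per 1000.
Ratio = 203.0841 ÷ 138.5150 = 1.46615.

1.466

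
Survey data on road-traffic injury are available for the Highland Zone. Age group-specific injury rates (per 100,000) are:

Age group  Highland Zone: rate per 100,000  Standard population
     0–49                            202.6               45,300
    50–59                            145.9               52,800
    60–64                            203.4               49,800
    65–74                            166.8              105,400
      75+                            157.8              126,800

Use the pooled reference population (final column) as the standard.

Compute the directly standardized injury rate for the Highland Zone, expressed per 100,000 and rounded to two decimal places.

169.96

Standard total = 380,100; weights = 0.1192, 0.1389, 0.1310, 0.2773, 0.3336.
Standardized rate: 0.1192×202.6 + 0.1389×145.9 + 0.1310×203.4 + 0.2773×166.8 + 0.3336×157.8 = 169.9563 per 100,000.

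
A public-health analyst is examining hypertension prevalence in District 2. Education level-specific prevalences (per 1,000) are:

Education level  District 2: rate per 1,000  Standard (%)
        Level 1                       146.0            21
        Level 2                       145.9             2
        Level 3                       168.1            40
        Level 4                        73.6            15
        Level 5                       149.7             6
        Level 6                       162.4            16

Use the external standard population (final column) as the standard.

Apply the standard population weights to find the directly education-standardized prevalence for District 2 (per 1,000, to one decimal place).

Standard weights: 0.21, 0.02, 0.40, 0.15, 0.06, 0.16.
Standardized rate: 0.2100×146.0 + 0.0200×145.9 + 0.4000×168.1 + 0.1500×73.6 + 0.0600×149.7 + 0.1600×162.4 = 146.8240 per 1,000.

146.8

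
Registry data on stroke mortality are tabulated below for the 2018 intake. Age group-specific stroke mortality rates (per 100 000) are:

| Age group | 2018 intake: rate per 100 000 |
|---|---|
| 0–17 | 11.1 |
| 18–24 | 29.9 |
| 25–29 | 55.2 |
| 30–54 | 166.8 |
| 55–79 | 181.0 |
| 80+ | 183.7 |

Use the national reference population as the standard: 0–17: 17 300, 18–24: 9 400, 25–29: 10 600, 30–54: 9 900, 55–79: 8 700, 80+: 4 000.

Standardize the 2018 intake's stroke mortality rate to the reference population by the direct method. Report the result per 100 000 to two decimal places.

83.79

Standard total = 59 900; weights = 0.2888, 0.1569, 0.1770, 0.1653, 0.1452, 0.0668.
Standardized rate: 0.2888×11.1 + 0.1569×29.9 + 0.1770×55.2 + 0.1653×166.8 + 0.1452×181.0 + 0.0668×183.7 = 83.7902 per 100 000.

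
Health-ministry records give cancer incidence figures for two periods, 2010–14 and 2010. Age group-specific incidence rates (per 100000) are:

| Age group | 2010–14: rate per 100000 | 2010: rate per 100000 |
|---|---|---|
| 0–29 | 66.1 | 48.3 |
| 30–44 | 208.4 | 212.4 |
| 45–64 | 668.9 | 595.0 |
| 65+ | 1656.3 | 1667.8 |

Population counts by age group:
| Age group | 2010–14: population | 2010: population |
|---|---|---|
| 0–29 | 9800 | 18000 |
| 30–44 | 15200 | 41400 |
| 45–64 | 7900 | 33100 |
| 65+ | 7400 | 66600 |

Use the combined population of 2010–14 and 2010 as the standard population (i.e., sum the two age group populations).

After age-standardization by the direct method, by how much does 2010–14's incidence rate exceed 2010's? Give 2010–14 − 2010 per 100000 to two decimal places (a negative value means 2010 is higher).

12.27

Combined standard total = 199400; weights = 0.1394, 0.2839, 0.2056, 0.3711.
2010–14: 0.1394×66.1 + 0.2839×208.4 + 0.2056×668.9 + 0.3711×1656.3 = 820.5823 per 100000.
2010: 0.1394×48.3 + 0.2839×212.4 + 0.2056×595.0 + 0.3711×1667.8 = 808.3088 per 100000.
Difference = 820.5823 − 808.3088 = 12.2735.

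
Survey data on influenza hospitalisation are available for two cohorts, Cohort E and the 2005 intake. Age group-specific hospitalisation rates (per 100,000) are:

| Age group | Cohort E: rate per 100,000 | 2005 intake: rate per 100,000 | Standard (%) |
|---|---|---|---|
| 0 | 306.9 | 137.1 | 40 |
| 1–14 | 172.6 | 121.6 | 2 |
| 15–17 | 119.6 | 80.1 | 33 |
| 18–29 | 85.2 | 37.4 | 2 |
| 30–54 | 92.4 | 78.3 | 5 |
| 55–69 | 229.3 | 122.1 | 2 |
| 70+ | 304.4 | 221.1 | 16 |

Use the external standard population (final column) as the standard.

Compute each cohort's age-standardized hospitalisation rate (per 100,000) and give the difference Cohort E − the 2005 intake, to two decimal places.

99.11

Standard weights: 0.40, 0.02, 0.33, 0.02, 0.05, 0.02, 0.16.
Cohort E: 0.4000×306.9 + 0.0200×172.6 + 0.3300×119.6 + 0.0200×85.2 + 0.0500×92.4 + 0.0200×229.3 + 0.1600×304.4 = 225.2940 per 100,000.
The 2005 intake: 0.4000×137.1 + 0.0200×121.6 + 0.3300×80.1 + 0.0200×37.4 + 0.0500×78.3 + 0.0200×122.1 + 0.1600×221.1 = 126.1860 per 100,000.
Difference = 225.2940 − 126.1860 = 99.1080.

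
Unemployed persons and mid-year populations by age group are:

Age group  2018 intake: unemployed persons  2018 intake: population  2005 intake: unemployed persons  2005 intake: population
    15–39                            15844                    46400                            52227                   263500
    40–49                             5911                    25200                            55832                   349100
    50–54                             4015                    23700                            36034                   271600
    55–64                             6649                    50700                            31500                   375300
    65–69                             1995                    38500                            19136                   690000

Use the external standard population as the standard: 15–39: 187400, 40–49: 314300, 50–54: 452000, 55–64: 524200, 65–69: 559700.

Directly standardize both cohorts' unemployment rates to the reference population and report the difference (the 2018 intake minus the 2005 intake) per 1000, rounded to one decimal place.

Age-specific rates per 1000 for the 2018 intake: 341.466, 234.563, 169.409, 131.144, 51.818.
For the 2005 intake: 198.205, 159.931, 132.673, 83.933, 27.733.
Standard total = 2037600; weights = 0.0920, 0.1543, 0.2218, 0.2573, 0.2747.
The 2018 intake: 0.0920×341.466 + 0.1543×234.563 + 0.2218×169.409 + 0.2573×131.144 + 0.2747×51.818 = 153.1386 per 1000.
The 2005 intake: 0.0920×198.205 + 0.1543×159.931 + 0.2218×132.673 + 0.2573×83.933 + 0.2747×27.733 = 101.5401 per 1000.
Difference = 153.1386 − 101.5401 = 51.5985.

51.6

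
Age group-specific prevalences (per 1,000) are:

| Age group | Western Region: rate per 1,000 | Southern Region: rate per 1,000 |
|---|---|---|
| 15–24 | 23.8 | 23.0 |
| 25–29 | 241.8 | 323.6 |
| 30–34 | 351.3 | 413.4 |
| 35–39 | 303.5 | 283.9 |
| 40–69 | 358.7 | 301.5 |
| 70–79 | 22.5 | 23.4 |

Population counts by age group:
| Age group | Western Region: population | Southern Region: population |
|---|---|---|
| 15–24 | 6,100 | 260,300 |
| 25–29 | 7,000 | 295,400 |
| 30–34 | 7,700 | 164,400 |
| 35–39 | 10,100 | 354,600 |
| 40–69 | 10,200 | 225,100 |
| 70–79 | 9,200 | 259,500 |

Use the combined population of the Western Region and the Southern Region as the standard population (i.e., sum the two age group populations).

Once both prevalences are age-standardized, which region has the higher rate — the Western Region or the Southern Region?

Combined standard total = 1,609,600; weights = 0.1655, 0.1879, 0.1069, 0.2266, 0.1462, 0.1669.
The Western Region: 0.1655×23.8 + 0.1879×241.8 + 0.1069×351.3 + 0.2266×303.5 + 0.1462×358.7 + 0.1669×22.5 = 211.8872 per 1,000.
The Southern Region: 0.1655×23.0 + 0.1879×323.6 + 0.1069×413.4 + 0.2266×283.9 + 0.1462×301.5 + 0.1669×23.4 = 221.1101 per 1,000.
The crude rates (228.11 vs 220.71) would put the Western Region higher, but that reflects its age composition; once standardized to a common age structure, the Southern Region has the higher underlying rate.

Southern Region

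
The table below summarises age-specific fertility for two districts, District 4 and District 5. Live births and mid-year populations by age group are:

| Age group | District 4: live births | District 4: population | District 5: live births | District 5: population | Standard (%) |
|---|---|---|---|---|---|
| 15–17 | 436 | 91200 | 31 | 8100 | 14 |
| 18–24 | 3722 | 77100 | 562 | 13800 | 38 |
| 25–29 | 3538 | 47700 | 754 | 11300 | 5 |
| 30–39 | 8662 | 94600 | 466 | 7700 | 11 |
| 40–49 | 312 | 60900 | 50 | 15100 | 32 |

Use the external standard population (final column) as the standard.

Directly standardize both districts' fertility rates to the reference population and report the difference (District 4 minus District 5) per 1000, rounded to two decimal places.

7.37

Age-specific rates per 1000 for District 4: 4.781, 48.275, 74.172, 91.564, 5.123.
For District 5: 3.827, 40.725, 66.726, 60.519, 3.311.
Standard weights: 0.14, 0.38, 0.05, 0.11, 0.32.
District 4: 0.1400×4.781 + 0.3800×48.275 + 0.0500×74.172 + 0.1100×91.564 + 0.3200×5.123 = 34.4339 per 1000.
District 5: 0.1400×3.827 + 0.3800×40.725 + 0.0500×66.726 + 0.1100×60.519 + 0.3200×3.311 = 27.0642 per 1000.
Difference = 34.4339 − 27.0642 = 7.3697.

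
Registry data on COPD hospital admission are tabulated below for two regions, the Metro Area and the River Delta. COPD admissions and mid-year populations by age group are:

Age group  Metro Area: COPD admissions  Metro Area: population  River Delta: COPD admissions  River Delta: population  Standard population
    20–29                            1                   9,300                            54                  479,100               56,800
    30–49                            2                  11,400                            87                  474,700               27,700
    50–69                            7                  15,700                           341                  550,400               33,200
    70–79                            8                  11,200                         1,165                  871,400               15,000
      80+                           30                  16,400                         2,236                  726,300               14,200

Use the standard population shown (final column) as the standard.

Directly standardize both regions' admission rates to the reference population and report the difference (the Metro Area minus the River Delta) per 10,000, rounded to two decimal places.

-2.27

Age-specific rates per 10,000 for the Metro Area: 1.08, 1.75, 4.46, 7.14, 18.29.
For the River Delta: 1.13, 1.83, 6.20, 13.37, 30.79.
Standard total = 146,900; weights = 0.3867, 0.1886, 0.2260, 0.1021, 0.0967.
The Metro Area: 0.3867×1.08 + 0.1886×1.75 + 0.2260×4.46 + 0.1021×7.14 + 0.0967×18.29 = 4.2518 per 10,000.
The River Delta: 0.3867×1.13 + 0.1886×1.83 + 0.2260×6.20 + 0.1021×13.37 + 0.0967×30.79 = 6.5227 per 10,000.
Difference = 4.2518 − 6.5227 = -2.2708.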